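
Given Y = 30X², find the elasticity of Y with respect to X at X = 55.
Elasticity = 2

Elasticity = (dY/dX) · (X/Y)

dY/dX = 60·X
At X = 55: dY/dX = 3300, Y = 90750

Elasticity = 3300 · (55 / 90750) = 2

Interpretation: for a small percentage change in X, the percentage change in Y is approximately 2.00 times as large.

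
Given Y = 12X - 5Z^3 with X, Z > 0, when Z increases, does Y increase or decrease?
Y decreases

Taking the partial derivative:
∂Y/∂Z = -15Z^2

∂Y/∂Z = -15Z^2 < 0 (assuming positive values)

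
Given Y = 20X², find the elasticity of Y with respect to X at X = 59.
Elasticity = 2

Elasticity = (dY/dX) · (X/Y)

dY/dX = 40·X
At X = 59: dY/dX = 2360, Y = 69620

Elasticity = 2360 · (59 / 69620) = 2

Interpretation: for a small percentage change in X, the percentage change in Y is approximately 2.00 times as large.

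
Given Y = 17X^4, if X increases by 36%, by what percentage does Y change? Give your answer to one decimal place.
242.1%

For Y = 17X^4:
If X → X(1 + 0.36)
Then Y → Y · (1 + 0.36)^4
     ≈ Y · 3.4210

Percentage change = ((1 + 0.36)^4 − 1) × 100% ≈ 242.1%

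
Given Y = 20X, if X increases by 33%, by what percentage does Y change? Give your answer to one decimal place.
33.0%

For Y = 20X:
If X → X(1 + 0.33)
Then Y → Y · (1 + 0.33)^1
     = Y · 1.3300

Percentage change = ((1 + 0.33)^1 − 1) × 100% = 33.0%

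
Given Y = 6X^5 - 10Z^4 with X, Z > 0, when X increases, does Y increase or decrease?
Y increases

Taking the partial derivative:
∂Y/∂X = 30X^4

∂Y/∂X = 30X^4 > 0 (assuming positive values)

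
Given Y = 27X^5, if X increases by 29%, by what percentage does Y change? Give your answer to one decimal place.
257.2%

For Y = 27X^5:
If X → X(1 + 0.29)
Then Y → Y · (1 + 0.29)^5
     ≈ Y · 3.5723

Percentage change = ((1 + 0.29)^5 − 1) × 100% ≈ 257.2%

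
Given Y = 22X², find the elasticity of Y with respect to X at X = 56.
Elasticity = 2

Elasticity = (dY/dX) · (X/Y)

dY/dX = 44·X
At X = 56: dY/dX = 2464, Y = 68992

Elasticity = 2464 · (56 / 68992) = 2

Interpretation: for a small percentage change in X, the percentage change in Y is approximately 2.00 times as large.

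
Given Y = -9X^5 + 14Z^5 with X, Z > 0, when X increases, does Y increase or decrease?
Y decreases

Taking the partial derivative:
∂Y/∂X = -45X^4

∂Y/∂X = -45X^4 < 0 (assuming positive values)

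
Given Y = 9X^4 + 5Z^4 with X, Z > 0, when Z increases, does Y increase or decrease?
Y increases

Taking the partial derivative:
∂Y/∂Z = 20Z^3

∂Y/∂Z = 20Z^3 > 0 (assuming positive values)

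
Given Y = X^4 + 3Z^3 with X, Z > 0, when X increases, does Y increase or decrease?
Y increases

Taking the partial derivative:
∂Y/∂X = 4X^3

∂Y/∂X = 4X^3 > 0 (assuming positive values)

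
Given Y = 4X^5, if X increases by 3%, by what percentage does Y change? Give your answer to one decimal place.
15.9%

For Y = 4X^5:
If X → X(1 + 0.03)
Then Y → Y · (1 + 0.03)^5
     ≈ Y · 1.1593

Percentage change = ((1 + 0.03)^5 − 1) × 100% ≈ 15.9%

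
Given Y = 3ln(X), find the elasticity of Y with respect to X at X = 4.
Elasticity = 1/ln(4) ≈ 0.7213

Elasticity = (dY/dX) · (X/Y)

dY/dX = 3/X
At X = 4: dY/dX = 3/4, Y = 3·ln(4)

Elasticity = (3/4) · (4 / (3·ln(4))) = 1/ln(4) ≈ 0.7213

Interpretation: for a small percentage change in X, the percentage change in Y is approximately 0.72 times as large.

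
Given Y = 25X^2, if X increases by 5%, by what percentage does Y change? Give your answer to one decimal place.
10.3%

For Y = 25X^2:
If X → X(1 + 0.05)
Then Y → Y · (1 + 0.05)^2
     = Y · 1.1025

Percentage change = ((1 + 0.05)^2 − 1) × 100% ≈ 10.3%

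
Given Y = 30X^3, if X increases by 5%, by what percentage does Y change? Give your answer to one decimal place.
15.8%

For Y = 30X^3:
If X → X(1 + 0.05)
Then Y → Y · (1 + 0.05)^3
     ≈ Y · 1.1576

Percentage change = ((1 + 0.05)^3 − 1) × 100% ≈ 15.8%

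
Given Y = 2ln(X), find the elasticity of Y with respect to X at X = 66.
Elasticity = 1/ln(66) ≈ 0.2387

Elasticity = (dY/dX) · (X/Y)

dY/dX = 2/X
At X = 66: dY/dX = 1/33, Y = 2·ln(66)

Elasticity = (1/33) · (66 / (2·ln(66))) = 1/ln(66) ≈ 0.2387

Interpretation: for a small percentage change in X, the percentage change in Y is approximately 0.24 times as large.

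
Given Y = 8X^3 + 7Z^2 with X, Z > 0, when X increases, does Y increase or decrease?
Y increases

Taking the partial derivative:
∂Y/∂X = 24X^2

∂Y/∂X = 24X^2 > 0 (assuming positive values)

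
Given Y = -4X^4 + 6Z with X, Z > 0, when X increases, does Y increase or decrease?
Y decreases

Taking the partial derivative:
∂Y/∂X = -16X^3

∂Y/∂X = -16X^3 < 0 (assuming positive values)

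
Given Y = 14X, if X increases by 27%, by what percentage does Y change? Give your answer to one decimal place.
27.0%

For Y = 14X:
If X → X(1 + 0.27)
Then Y → Y · (1 + 0.27)^1
     = Y · 1.2700

Percentage change = ((1 + 0.27)^1 − 1) × 100% = 27.0%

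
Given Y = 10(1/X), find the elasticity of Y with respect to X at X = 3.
Elasticity = -1

Elasticity = (dY/dX) · (X/Y)

dY/dX = -10/X²
At X = 3: dY/dX = -10/9, Y = 10/3

Elasticity = (-10/9) · (3 / (10/3)) = -1

Interpretation: for a small percentage change in X, the percentage change in Y is approximately -1.00 times as large.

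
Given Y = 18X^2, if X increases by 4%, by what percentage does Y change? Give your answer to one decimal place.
8.2%

For Y = 18X^2:
If X → X(1 + 0.04)
Then Y → Y · (1 + 0.04)^2
     = Y · 1.0816

Percentage change = ((1 + 0.04)^2 − 1) × 100% ≈ 8.2%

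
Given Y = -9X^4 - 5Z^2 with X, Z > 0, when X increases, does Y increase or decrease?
Y decreases

Taking the partial derivative:
∂Y/∂X = -36X^3

∂Y/∂X = -36X^3 < 0 (assuming positive values)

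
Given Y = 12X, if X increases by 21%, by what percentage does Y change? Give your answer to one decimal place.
21.0%

For Y = 12X:
If X → X(1 + 0.21)
Then Y → Y · (1 + 0.21)^1
     = Y · 1.2100

Percentage change = ((1 + 0.21)^1 − 1) × 100% = 21.0%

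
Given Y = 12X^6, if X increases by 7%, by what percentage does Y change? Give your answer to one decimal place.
50.1%

For Y = 12X^6:
If X → X(1 + 0.07)
Then Y → Y · (1 + 0.07)^6
     ≈ Y · 1.5007

Percentage change = ((1 + 0.07)^6 − 1) × 100% ≈ 50.1%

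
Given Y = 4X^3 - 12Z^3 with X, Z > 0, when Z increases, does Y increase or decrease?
Y decreases

Taking the partial derivative:
∂Y/∂Z = -36Z^2

∂Y/∂Z = -36Z^2 < 0 (assuming positive values)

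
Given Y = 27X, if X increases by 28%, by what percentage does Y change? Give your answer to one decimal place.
28.0%

For Y = 27X:
If X → X(1 + 0.28)
Then Y → Y · (1 + 0.28)^1
     = Y · 1.2800

Percentage change = ((1 + 0.28)^1 − 1) × 100% = 28.0%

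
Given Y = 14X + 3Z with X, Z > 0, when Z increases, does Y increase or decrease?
Y increases

Taking the partial derivative:
∂Y/∂Z = 3

∂Y/∂Z = 3 > 0 (assuming positive values)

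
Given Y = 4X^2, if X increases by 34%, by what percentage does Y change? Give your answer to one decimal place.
79.6%

For Y = 4X^2:
If X → X(1 + 0.34)
Then Y → Y · (1 + 0.34)^2
     = Y · 1.7956

Percentage change = ((1 + 0.34)^2 − 1) × 100% ≈ 79.6%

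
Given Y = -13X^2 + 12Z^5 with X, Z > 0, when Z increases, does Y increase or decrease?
Y increases

Taking the partial derivative:
∂Y/∂Z = 60Z^4

∂Y/∂Z = 60Z^4 > 0 (assuming positive values)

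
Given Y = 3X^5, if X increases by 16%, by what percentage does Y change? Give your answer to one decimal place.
110.0%

For Y = 3X^5:
If X → X(1 + 0.16)
Then Y → Y · (1 + 0.16)^5
     ≈ Y · 2.1003

Percentage change = ((1 + 0.16)^5 − 1) × 100% ≈ 110.0%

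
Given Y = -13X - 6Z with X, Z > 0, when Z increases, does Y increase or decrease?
Y decreases

Taking the partial derivative:
∂Y/∂Z = -6

∂Y/∂Z = -6 < 0 (assuming positive values)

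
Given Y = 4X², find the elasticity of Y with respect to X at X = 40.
Elasticity = 2

Elasticity = (dY/dX) · (X/Y)

dY/dX = 8·X
At X = 40: dY/dX = 320, Y = 6400

Elasticity = 320 · (40 / 6400) = 2

Interpretation: for a small percentage change in X, the percentage change in Y is approximately 2.00 times as large.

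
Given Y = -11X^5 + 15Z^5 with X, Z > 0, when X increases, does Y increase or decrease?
Y decreases

Taking the partial derivative:
∂Y/∂X = -55X^4

∂Y/∂X = -55X^4 < 0 (assuming positive values)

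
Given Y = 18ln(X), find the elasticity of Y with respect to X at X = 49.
Elasticity = 1/ln(49) ≈ 0.2569

Elasticity = (dY/dX) · (X/Y)

dY/dX = 18/X
At X = 49: dY/dX = 18/49, Y = 18·ln(49)

Elasticity = (18/49) · (49 / (18·ln(49))) = 1/ln(49) ≈ 0.2569

Interpretation: for a small percentage change in X, the percentage change in Y is approximately 0.26 times as large.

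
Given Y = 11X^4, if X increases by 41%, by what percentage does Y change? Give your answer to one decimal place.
295.3%

For Y = 11X^4:
If X → X(1 + 0.41)
Then Y → Y · (1 + 0.41)^4
     ≈ Y · 3.9525

Percentage change = ((1 + 0.41)^4 − 1) × 100% ≈ 295.3%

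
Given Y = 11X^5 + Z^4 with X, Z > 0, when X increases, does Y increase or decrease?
Y increases

Taking the partial derivative:
∂Y/∂X = 55X^4

∂Y/∂X = 55X^4 > 0 (assuming positive values)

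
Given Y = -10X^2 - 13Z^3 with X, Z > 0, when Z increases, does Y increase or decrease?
Y decreases

Taking the partial derivative:
∂Y/∂Z = -39Z^2

∂Y/∂Z = -39Z^2 < 0 (assuming positive values)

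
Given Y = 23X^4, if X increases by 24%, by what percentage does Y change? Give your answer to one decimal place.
136.4%

For Y = 23X^4:
If X → X(1 + 0.24)
Then Y → Y · (1 + 0.24)^4
     ≈ Y · 2.3642

Percentage change = ((1 + 0.24)^4 − 1) × 100% ≈ 136.4%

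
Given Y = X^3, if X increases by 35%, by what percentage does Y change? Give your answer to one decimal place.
146.0%

For Y = X^3:
If X → X(1 + 0.35)
Then Y → Y · (1 + 0.35)^3
     ≈ Y · 2.4604

Percentage change = ((1 + 0.35)^3 − 1) × 100% ≈ 146.0%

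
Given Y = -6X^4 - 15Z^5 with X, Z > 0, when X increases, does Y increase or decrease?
Y decreases

Taking the partial derivative:
∂Y/∂X = -24X^3

∂Y/∂X = -24X^3 < 0 (assuming positive values)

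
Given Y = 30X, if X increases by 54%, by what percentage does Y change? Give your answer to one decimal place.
54.0%

For Y = 30X:
If X → X(1 + 0.54)
Then Y → Y · (1 + 0.54)^1
     = Y · 1.5400

Percentage change = ((1 + 0.54)^1 − 1) × 100% = 54.0%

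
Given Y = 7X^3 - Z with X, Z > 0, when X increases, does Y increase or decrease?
Y increases

Taking the partial derivative:
∂Y/∂X = 21X^2

∂Y/∂X = 21X^2 > 0 (assuming positive values)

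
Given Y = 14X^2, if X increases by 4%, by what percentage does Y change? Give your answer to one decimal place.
8.2%

For Y = 14X^2:
If X → X(1 + 0.04)
Then Y → Y · (1 + 0.04)^2
     = Y · 1.0816

Percentage change = ((1 + 0.04)^2 − 1) × 100% ≈ 8.2%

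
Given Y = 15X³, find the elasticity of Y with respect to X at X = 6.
Elasticity = 3

Elasticity = (dY/dX) · (X/Y)

dY/dX = 45·X²
At X = 6: dY/dX = 1620, Y = 3240

Elasticity = 1620 · (6 / 3240) = 3

Interpretation: for a small percentage change in X, the percentage change in Y is approximately 3.00 times as large.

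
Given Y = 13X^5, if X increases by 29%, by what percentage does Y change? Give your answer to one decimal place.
257.2%

For Y = 13X^5:
If X → X(1 + 0.29)
Then Y → Y · (1 + 0.29)^5
     ≈ Y · 3.5723

Percentage change = ((1 + 0.29)^5 − 1) × 100% ≈ 257.2%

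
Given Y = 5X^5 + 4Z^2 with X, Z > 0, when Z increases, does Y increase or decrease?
Y increases

Taking the partial derivative:
∂Y/∂Z = 8Z

∂Y/∂Z = 8Z > 0 (assuming positive values)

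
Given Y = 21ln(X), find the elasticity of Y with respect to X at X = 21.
Elasticity = 1/ln(21) ≈ 0.3285

Elasticity = (dY/dX) · (X/Y)

dY/dX = 21/X
At X = 21: dY/dX = 1, Y = 21·ln(21)

Elasticity = 1 · (21 / (21·ln(21))) = 1/ln(21) ≈ 0.3285

Interpretation: for a small percentage change in X, the percentage change in Y is approximately 0.33 times as large.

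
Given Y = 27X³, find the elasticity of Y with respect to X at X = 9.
Elasticity = 3

Elasticity = (dY/dX) · (X/Y)

dY/dX = 81·X²
At X = 9: dY/dX = 6561, Y = 19683

Elasticity = 6561 · (9 / 19683) = 3

Interpretation: for a small percentage change in X, the percentage change in Y is approximately 3.00 times as large.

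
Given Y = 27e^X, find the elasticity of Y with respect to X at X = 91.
Elasticity = 91

Elasticity = (dY/dX) · (X/Y)

dY/dX = 27·e^X
At X = 91: dY/dX = 27·e^91, Y = 27·e^91

Elasticity = (27·e^91) · (91 / (27·e^91)) = 91

Interpretation: for a small percentage change in X, the percentage change in Y is approximately 91.00 times as large.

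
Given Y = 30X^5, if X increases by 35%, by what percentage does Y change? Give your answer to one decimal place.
348.4%

For Y = 30X^5:
If X → X(1 + 0.35)
Then Y → Y · (1 + 0.35)^5
     ≈ Y · 4.4840

Percentage change = ((1 + 0.35)^5 − 1) × 100% ≈ 348.4%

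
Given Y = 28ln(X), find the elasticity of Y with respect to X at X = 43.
Elasticity = 1/ln(43) ≈ 0.2659

Elasticity = (dY/dX) · (X/Y)

dY/dX = 28/X
At X = 43: dY/dX = 28/43, Y = 28·ln(43)

Elasticity = (28/43) · (43 / (28·ln(43))) = 1/ln(43) ≈ 0.2659

Interpretation: for a small percentage change in X, the percentage change in Y is approximately 0.27 times as large.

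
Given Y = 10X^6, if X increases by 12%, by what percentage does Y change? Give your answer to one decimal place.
97.4%

For Y = 10X^6:
If X → X(1 + 0.12)
Then Y → Y · (1 + 0.12)^6
     ≈ Y · 1.9738

Percentage change = ((1 + 0.12)^6 − 1) × 100% ≈ 97.4%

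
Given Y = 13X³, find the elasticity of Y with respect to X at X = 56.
Elasticity = 3

Elasticity = (dY/dX) · (X/Y)

dY/dX = 39·X²
At X = 56: dY/dX = 122304, Y = 2283008

Elasticity = 122304 · (56 / 2283008) = 3

Interpretation: for a small percentage change in X, the percentage change in Y is approximately 3.00 times as large.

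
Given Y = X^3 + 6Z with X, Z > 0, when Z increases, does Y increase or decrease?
Y increases

Taking the partial derivative:
∂Y/∂Z = 6

∂Y/∂Z = 6 > 0 (assuming positive values)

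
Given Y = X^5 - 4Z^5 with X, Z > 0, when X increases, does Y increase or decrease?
Y increases

Taking the partial derivative:
∂Y/∂X = 5X^4

∂Y/∂X = 5X^4 > 0 (assuming positive values)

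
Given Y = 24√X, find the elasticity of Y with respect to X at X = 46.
Elasticity = 1/2

Elasticity = (dY/dX) · (X/Y)

dY/dX = 12/√X
At X = 46: dY/dX = 6·√46/23, Y = 24·√46

Elasticity = (6·√46/23) · (46 / (24·√46)) = 1/2

Interpretation: for a small percentage change in X, the percentage change in Y is approximately 0.50 times as large.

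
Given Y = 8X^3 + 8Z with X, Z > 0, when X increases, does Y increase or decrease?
Y increases

Taking the partial derivative:
∂Y/∂X = 24X^2

∂Y/∂X = 24X^2 > 0 (assuming positive values)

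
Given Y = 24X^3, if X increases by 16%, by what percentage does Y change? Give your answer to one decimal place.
56.1%

For Y = 24X^3:
If X → X(1 + 0.16)
Then Y → Y · (1 + 0.16)^3
     ≈ Y · 1.5609

Percentage change = ((1 + 0.16)^3 − 1) × 100% ≈ 56.1%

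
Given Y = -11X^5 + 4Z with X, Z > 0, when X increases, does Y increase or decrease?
Y decreases

Taking the partial derivative:
∂Y/∂X = -55X^4

∂Y/∂X = -55X^4 < 0 (assuming positive values)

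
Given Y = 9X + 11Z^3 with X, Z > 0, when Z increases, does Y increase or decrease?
Y increases

Taking the partial derivative:
∂Y/∂Z = 33Z^2

∂Y/∂Z = 33Z^2 > 0 (assuming positive values)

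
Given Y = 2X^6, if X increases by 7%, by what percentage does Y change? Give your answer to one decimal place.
50.1%

For Y = 2X^6:
If X → X(1 + 0.07)
Then Y → Y · (1 + 0.07)^6
     ≈ Y · 1.5007

Percentage change = ((1 + 0.07)^6 − 1) × 100% ≈ 50.1%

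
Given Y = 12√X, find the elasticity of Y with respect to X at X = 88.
Elasticity = 1/2

Elasticity = (dY/dX) · (X/Y)

dY/dX = 6/√X
At X = 88: dY/dX = 3·√22/22, Y = 24·√22

Elasticity = (3·√22/22) · (88 / (24·√22)) = 1/2

Interpretation: for a small percentage change in X, the percentage change in Y is approximately 0.50 times as large.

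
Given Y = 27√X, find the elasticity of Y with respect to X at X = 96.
Elasticity = 1/2

Elasticity = (dY/dX) · (X/Y)

dY/dX = 27/(2·√X)
At X = 96: dY/dX = 9·√6/16, Y = 108·√6

Elasticity = (9·√6/16) · (96 / (108·√6)) = 1/2

Interpretation: for a small percentage change in X, the percentage change in Y is approximately 0.50 times as large.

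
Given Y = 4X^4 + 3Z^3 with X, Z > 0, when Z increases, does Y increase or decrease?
Y increases

Taking the partial derivative:
∂Y/∂Z = 9Z^2

∂Y/∂Z = 9Z^2 > 0 (assuming positive values)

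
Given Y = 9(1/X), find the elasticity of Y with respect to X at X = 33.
Elasticity = -1

Elasticity = (dY/dX) · (X/Y)

dY/dX = -9/X²
At X = 33: dY/dX = -1/121, Y = 3/11

Elasticity = (-1/121) · (33 / (3/11)) = -1

Interpretation: for a small percentage change in X, the percentage change in Y is approximately -1.00 times as large.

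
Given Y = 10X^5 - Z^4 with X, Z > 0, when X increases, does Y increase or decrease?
Y increases

Taking the partial derivative:
∂Y/∂X = 50X^4

∂Y/∂X = 50X^4 > 0 (assuming positive values)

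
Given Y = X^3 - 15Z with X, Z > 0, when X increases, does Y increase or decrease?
Y increases

Taking the partial derivative:
∂Y/∂X = 3X^2

∂Y/∂X = 3X^2 > 0 (assuming positive values)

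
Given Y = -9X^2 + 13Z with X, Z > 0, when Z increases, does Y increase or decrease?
Y increases

Taking the partial derivative:
∂Y/∂Z = 13

∂Y/∂Z = 13 > 0 (assuming positive values)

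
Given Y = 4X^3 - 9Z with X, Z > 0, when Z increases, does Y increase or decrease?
Y decreases

Taking the partial derivative:
∂Y/∂Z = -9

∂Y/∂Z = -9 < 0 (assuming positive values)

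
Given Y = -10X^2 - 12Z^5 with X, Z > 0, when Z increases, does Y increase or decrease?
Y decreases

Taking the partial derivative:
∂Y/∂Z = -60Z^4

∂Y/∂Z = -60Z^4 < 0 (assuming positive values)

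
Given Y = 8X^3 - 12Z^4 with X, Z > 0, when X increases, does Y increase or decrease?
Y increases

Taking the partial derivative:
∂Y/∂X = 24X^2

∂Y/∂X = 24X^2 > 0 (assuming positive values)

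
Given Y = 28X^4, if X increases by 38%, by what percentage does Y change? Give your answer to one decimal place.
262.7%

For Y = 28X^4:
If X → X(1 + 0.38)
Then Y → Y · (1 + 0.38)^4
     ≈ Y · 3.6267

Percentage change = ((1 + 0.38)^4 − 1) × 100% ≈ 262.7%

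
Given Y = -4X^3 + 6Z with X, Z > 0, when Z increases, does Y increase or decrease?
Y increases

Taking the partial derivative:
∂Y/∂Z = 6

∂Y/∂Z = 6 > 0 (assuming positive values)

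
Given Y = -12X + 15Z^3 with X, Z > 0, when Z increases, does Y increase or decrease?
Y increases

Taking the partial derivative:
∂Y/∂Z = 45Z^2

∂Y/∂Z = 45Z^2 > 0 (assuming positive values)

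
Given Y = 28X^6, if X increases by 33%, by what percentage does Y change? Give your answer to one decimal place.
453.5%

For Y = 28X^6:
If X → X(1 + 0.33)
Then Y → Y · (1 + 0.33)^6
     ≈ Y · 5.5349

Percentage change = ((1 + 0.33)^6 − 1) × 100% ≈ 453.5%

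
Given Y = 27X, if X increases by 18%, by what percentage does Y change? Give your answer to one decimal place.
18.0%

For Y = 27X:
If X → X(1 + 0.18)
Then Y → Y · (1 + 0.18)^1
     = Y · 1.1800

Percentage change = ((1 + 0.18)^1 − 1) × 100% = 18.0%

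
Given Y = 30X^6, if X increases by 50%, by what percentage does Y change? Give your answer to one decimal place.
1039.1%

For Y = 30X^6:
If X → X(1 + 0.5)
Then Y → Y · (1 + 0.5)^6
     ≈ Y · 11.3906

Percentage change = ((1 + 0.5)^6 − 1) × 100% ≈ 1039.1%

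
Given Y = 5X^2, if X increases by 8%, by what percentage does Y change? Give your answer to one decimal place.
16.6%

For Y = 5X^2:
If X → X(1 + 0.08)
Then Y → Y · (1 + 0.08)^2
     = Y · 1.1664

Percentage change = ((1 + 0.08)^2 − 1) × 100% ≈ 16.6%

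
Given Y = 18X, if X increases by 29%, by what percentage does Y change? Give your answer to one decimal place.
29.0%

For Y = 18X:
If X → X(1 + 0.29)
Then Y → Y · (1 + 0.29)^1
     = Y · 1.2900

Percentage change = ((1 + 0.29)^1 − 1) × 100% = 29.0%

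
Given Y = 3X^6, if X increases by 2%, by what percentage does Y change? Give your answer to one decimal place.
12.6%

For Y = 3X^6:
If X → X(1 + 0.02)
Then Y → Y · (1 + 0.02)^6
     ≈ Y · 1.1262

Percentage change = ((1 + 0.02)^6 − 1) × 100% ≈ 12.6%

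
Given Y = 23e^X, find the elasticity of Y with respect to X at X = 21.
Elasticity = 21

Elasticity = (dY/dX) · (X/Y)

dY/dX = 23·e^X
At X = 21: dY/dX = 23·e^21, Y = 23·e^21

Elasticity = (23·e^21) · (21 / (23·e^21)) = 21

Interpretation: for a small percentage change in X, the percentage change in Y is approximately 21.00 times as large.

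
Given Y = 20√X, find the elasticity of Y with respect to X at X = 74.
Elasticity = 1/2

Elasticity = (dY/dX) · (X/Y)

dY/dX = 10/√X
At X = 74: dY/dX = 5·√74/37, Y = 20·√74

Elasticity = (5·√74/37) · (74 / (20·√74)) = 1/2

Interpretation: for a small percentage change in X, the percentage change in Y is approximately 0.50 times as large.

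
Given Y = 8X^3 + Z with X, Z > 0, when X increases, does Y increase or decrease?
Y increases

Taking the partial derivative:
∂Y/∂X = 24X^2

∂Y/∂X = 24X^2 > 0 (assuming positive values)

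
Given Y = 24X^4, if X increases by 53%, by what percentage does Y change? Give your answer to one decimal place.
448.0%

For Y = 24X^4:
If X → X(1 + 0.53)
Then Y → Y · (1 + 0.53)^4
     ≈ Y · 5.4798

Percentage change = ((1 + 0.53)^4 − 1) × 100% ≈ 448.0%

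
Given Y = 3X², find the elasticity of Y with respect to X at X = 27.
Elasticity = 2

Elasticity = (dY/dX) · (X/Y)

dY/dX = 6·X
At X = 27: dY/dX = 162, Y = 2187

Elasticity = 162 · (27 / 2187) = 2

Interpretation: for a small percentage change in X, the percentage change in Y is approximately 2.00 times as large.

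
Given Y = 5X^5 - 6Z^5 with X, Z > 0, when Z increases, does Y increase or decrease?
Y decreases

Taking the partial derivative:
∂Y/∂Z = -30Z^4

∂Y/∂Z = -30Z^4 < 0 (assuming positive values)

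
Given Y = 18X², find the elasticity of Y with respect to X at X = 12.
Elasticity = 2

Elasticity = (dY/dX) · (X/Y)

dY/dX = 36·X
At X = 12: dY/dX = 432, Y = 2592

Elasticity = 432 · (12 / 2592) = 2

Interpretation: for a small percentage change in X, the percentage change in Y is approximately 2.00 times as large.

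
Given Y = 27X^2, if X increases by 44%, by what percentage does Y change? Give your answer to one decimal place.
107.4%

For Y = 27X^2:
If X → X(1 + 0.44)
Then Y → Y · (1 + 0.44)^2
     = Y · 2.0736

Percentage change = ((1 + 0.44)^2 − 1) × 100% ≈ 107.4%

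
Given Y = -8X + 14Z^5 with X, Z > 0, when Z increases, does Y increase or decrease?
Y increases

Taking the partial derivative:
∂Y/∂Z = 70Z^4

∂Y/∂Z = 70Z^4 > 0 (assuming positive values)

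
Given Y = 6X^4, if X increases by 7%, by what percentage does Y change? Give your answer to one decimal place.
31.1%

For Y = 6X^4:
If X → X(1 + 0.07)
Then Y → Y · (1 + 0.07)^4
     ≈ Y · 1.3108

Percentage change = ((1 + 0.07)^4 − 1) × 100% ≈ 31.1%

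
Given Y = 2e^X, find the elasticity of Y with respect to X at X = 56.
Elasticity = 56

Elasticity = (dY/dX) · (X/Y)

dY/dX = 2·e^X
At X = 56: dY/dX = 2·e^56, Y = 2·e^56

Elasticity = (2·e^56) · (56 / (2·e^56)) = 56

Interpretation: for a small percentage change in X, the percentage change in Y is approximately 56.00 times as large.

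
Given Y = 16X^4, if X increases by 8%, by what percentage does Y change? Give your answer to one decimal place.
36.0%

For Y = 16X^4:
If X → X(1 + 0.08)
Then Y → Y · (1 + 0.08)^4
     ≈ Y · 1.3605

Percentage change = ((1 + 0.08)^4 − 1) × 100% ≈ 36.0%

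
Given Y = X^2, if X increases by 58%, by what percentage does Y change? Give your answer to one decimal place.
149.6%

For Y = X^2:
If X → X(1 + 0.58)
Then Y → Y · (1 + 0.58)^2
     = Y · 2.4964

Percentage change = ((1 + 0.58)^2 − 1) × 100% ≈ 149.6%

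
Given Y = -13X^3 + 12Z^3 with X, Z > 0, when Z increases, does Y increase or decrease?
Y increases

Taking the partial derivative:
∂Y/∂Z = 36Z^2

∂Y/∂Z = 36Z^2 > 0 (assuming positive values)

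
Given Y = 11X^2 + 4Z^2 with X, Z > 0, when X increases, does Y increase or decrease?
Y increases

Taking the partial derivative:
∂Y/∂X = 22X

∂Y/∂X = 22X > 0 (assuming positive values)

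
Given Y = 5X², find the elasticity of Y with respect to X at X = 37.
Elasticity = 2

Elasticity = (dY/dX) · (X/Y)

dY/dX = 10·X
At X = 37: dY/dX = 370, Y = 6845

Elasticity = 370 · (37 / 6845) = 2

Interpretation: for a small percentage change in X, the percentage change in Y is approximately 2.00 times as large.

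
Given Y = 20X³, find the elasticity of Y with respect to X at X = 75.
Elasticity = 3

Elasticity = (dY/dX) · (X/Y)

dY/dX = 60·X²
At X = 75: dY/dX = 337500, Y = 8437500

Elasticity = 337500 · (75 / 8437500) = 3

Interpretation: for a small percentage change in X, the percentage change in Y is approximately 3.00 times as large.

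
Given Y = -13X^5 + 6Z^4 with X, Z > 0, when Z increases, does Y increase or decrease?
Y increases

Taking the partial derivative:
∂Y/∂Z = 24Z^3

∂Y/∂Z = 24Z^3 > 0 (assuming positive values)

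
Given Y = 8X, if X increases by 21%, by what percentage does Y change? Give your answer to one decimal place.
21.0%

For Y = 8X:
If X → X(1 + 0.21)
Then Y → Y · (1 + 0.21)^1
     = Y · 1.2100

Percentage change = ((1 + 0.21)^1 − 1) × 100% = 21.0%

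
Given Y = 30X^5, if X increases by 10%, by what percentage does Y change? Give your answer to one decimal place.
61.1%

For Y = 30X^5:
If X → X(1 + 0.1)
Then Y → Y · (1 + 0.1)^5
     ≈ Y · 1.6105

Percentage change = ((1 + 0.1)^5 − 1) × 100% ≈ 61.1%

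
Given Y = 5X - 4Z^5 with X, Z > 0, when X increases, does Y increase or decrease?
Y increases

Taking the partial derivative:
∂Y/∂X = 5

∂Y/∂X = 5 > 0 (assuming positive values)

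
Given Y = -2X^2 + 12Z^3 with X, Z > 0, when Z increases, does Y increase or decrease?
Y increases

Taking the partial derivative:
∂Y/∂Z = 36Z^2

∂Y/∂Z = 36Z^2 > 0 (assuming positive values)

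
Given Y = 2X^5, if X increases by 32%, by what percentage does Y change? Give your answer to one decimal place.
300.7%

For Y = 2X^5:
If X → X(1 + 0.32)
Then Y → Y · (1 + 0.32)^5
     ≈ Y · 4.0075

Percentage change = ((1 + 0.32)^5 − 1) × 100% ≈ 300.7%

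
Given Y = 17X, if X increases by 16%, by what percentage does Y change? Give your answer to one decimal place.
16.0%

For Y = 17X:
If X → X(1 + 0.16)
Then Y → Y · (1 + 0.16)^1
     = Y · 1.1600

Percentage change = ((1 + 0.16)^1 − 1) × 100% = 16.0%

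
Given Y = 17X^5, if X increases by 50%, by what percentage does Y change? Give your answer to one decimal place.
659.4%

For Y = 17X^5:
If X → X(1 + 0.5)
Then Y → Y · (1 + 0.5)^5
     ≈ Y · 7.5938

Percentage change = ((1 + 0.5)^5 − 1) × 100% ≈ 659.4%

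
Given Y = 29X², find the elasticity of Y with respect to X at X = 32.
Elasticity = 2

Elasticity = (dY/dX) · (X/Y)

dY/dX = 58·X
At X = 32: dY/dX = 1856, Y = 29696

Elasticity = 1856 · (32 / 29696) = 2

Interpretation: for a small percentage change in X, the percentage change in Y is approximately 2.00 times as large.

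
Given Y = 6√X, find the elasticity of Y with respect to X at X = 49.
Elasticity = 1/2

Elasticity = (dY/dX) · (X/Y)

dY/dX = 3/√X
At X = 49: dY/dX = 3/7, Y = 42

Elasticity = (3/7) · (49 / 42) = 1/2

Interpretation: for a small percentage change in X, the percentage change in Y is approximately 0.50 times as large.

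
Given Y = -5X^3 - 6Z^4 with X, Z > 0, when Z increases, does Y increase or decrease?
Y decreases

Taking the partial derivative:
∂Y/∂Z = -24Z^3

∂Y/∂Z = -24Z^3 < 0 (assuming positive values)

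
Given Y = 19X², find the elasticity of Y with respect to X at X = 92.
Elasticity = 2

Elasticity = (dY/dX) · (X/Y)

dY/dX = 38·X
At X = 92: dY/dX = 3496, Y = 160816

Elasticity = 3496 · (92 / 160816) = 2

Interpretation: for a small percentage change in X, the percentage change in Y is approximately 2.00 times as large.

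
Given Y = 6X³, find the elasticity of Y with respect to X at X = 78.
Elasticity = 3

Elasticity = (dY/dX) · (X/Y)

dY/dX = 18·X²
At X = 78: dY/dX = 109512, Y = 2847312

Elasticity = 109512 · (78 / 2847312) = 3

Interpretation: for a small percentage change in X, the percentage change in Y is approximately 3.00 times as large.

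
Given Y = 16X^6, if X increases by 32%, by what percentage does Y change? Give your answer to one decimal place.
429.0%

For Y = 16X^6:
If X → X(1 + 0.32)
Then Y → Y · (1 + 0.32)^6
     ≈ Y · 5.2899

Percentage change = ((1 + 0.32)^6 − 1) × 100% ≈ 429.0%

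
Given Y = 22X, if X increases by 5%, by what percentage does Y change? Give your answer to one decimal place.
5.0%

For Y = 22X:
If X → X(1 + 0.05)
Then Y → Y · (1 + 0.05)^1
     = Y · 1.0500

Percentage change = ((1 + 0.05)^1 − 1) × 100% = 5.0%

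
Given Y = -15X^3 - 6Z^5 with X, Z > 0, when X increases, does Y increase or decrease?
Y decreases

Taking the partial derivative:
∂Y/∂X = -45X^2

∂Y/∂X = -45X^2 < 0 (assuming positive values)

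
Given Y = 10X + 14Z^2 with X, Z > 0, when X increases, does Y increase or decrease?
Y increases

Taking the partial derivative:
∂Y/∂X = 10

∂Y/∂X = 10 > 0 (assuming positive values)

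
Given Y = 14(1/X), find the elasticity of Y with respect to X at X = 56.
Elasticity = -1

Elasticity = (dY/dX) · (X/Y)

dY/dX = -14/X²
At X = 56: dY/dX = -1/224, Y = 1/4

Elasticity = (-1/224) · (56 / (1/4)) = -1

Interpretation: for a small percentage change in X, the percentage change in Y is approximately -1.00 times as large.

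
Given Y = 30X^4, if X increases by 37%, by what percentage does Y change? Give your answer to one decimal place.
252.3%

For Y = 30X^4:
If X → X(1 + 0.37)
Then Y → Y · (1 + 0.37)^4
     ≈ Y · 3.5228

Percentage change = ((1 + 0.37)^4 − 1) × 100% ≈ 252.3%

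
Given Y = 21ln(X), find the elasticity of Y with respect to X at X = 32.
Elasticity = 1/ln(32) ≈ 0.2885

Elasticity = (dY/dX) · (X/Y)

dY/dX = 21/X
At X = 32: dY/dX = 21/32, Y = 21·ln(32)

Elasticity = (21/32) · (32 / (21·ln(32))) = 1/ln(32) ≈ 0.2885

Interpretation: for a small percentage change in X, the percentage change in Y is approximately 0.29 times as large.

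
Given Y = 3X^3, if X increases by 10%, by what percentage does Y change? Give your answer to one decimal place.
33.1%

For Y = 3X^3:
If X → X(1 + 0.1)
Then Y → Y · (1 + 0.1)^3
     = Y · 1.3310

Percentage change = ((1 + 0.1)^3 − 1) × 100% = 33.1%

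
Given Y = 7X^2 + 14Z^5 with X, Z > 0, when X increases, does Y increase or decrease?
Y increases

Taking the partial derivative:
∂Y/∂X = 14X

∂Y/∂X = 14X > 0 (assuming positive values)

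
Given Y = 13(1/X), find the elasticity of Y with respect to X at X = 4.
Elasticity = -1

Elasticity = (dY/dX) · (X/Y)

dY/dX = -13/X²
At X = 4: dY/dX = -13/16, Y = 13/4

Elasticity = (-13/16) · (4 / (13/4)) = -1

Interpretation: for a small percentage change in X, the percentage change in Y is approximately -1.00 times as large.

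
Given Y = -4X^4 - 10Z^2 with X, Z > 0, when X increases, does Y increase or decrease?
Y decreases

Taking the partial derivative:
∂Y/∂X = -16X^3

∂Y/∂X = -16X^3 < 0 (assuming positive values)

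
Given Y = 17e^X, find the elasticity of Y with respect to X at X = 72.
Elasticity = 72

Elasticity = (dY/dX) · (X/Y)

dY/dX = 17·e^X
At X = 72: dY/dX = 17·e^72, Y = 17·e^72

Elasticity = (17·e^72) · (72 / (17·e^72)) = 72

Interpretation: for a small percentage change in X, the percentage change in Y is approximately 72.00 times as large.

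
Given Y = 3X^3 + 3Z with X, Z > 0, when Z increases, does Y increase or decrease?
Y increases

Taking the partial derivative:
∂Y/∂Z = 3

∂Y/∂Z = 3 > 0 (assuming positive values)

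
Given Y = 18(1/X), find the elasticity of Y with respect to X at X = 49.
Elasticity = -1

Elasticity = (dY/dX) · (X/Y)

dY/dX = -18/X²
At X = 49: dY/dX = -18/2401, Y = 18/49

Elasticity = (-18/2401) · (49 / (18/49)) = -1

Interpretation: for a small percentage change in X, the percentage change in Y is approximately -1.00 times as large.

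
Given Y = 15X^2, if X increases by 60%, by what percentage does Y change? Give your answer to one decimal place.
156.0%

For Y = 15X^2:
If X → X(1 + 0.6)
Then Y → Y · (1 + 0.6)^2
     = Y · 2.5600

Percentage change = ((1 + 0.6)^2 − 1) × 100% = 156.0%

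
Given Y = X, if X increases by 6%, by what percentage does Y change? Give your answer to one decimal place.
6.0%

For Y = X:
If X → X(1 + 0.06)
Then Y → Y · (1 + 0.06)^1
     = Y · 1.0600

Percentage change = ((1 + 0.06)^1 − 1) × 100% = 6.0%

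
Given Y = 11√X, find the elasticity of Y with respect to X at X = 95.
Elasticity = 1/2

Elasticity = (dY/dX) · (X/Y)

dY/dX = 11/(2·√X)
At X = 95: dY/dX = 11·√95/190, Y = 11·√95

Elasticity = (11·√95/190) · (95 / (11·√95)) = 1/2

Interpretation: for a small percentage change in X, the percentage change in Y is approximately 0.50 times as large.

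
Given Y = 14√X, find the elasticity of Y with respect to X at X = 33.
Elasticity = 1/2

Elasticity = (dY/dX) · (X/Y)

dY/dX = 7/√X
At X = 33: dY/dX = 7·√33/33, Y = 14·√33

Elasticity = (7·√33/33) · (33 / (14·√33)) = 1/2

Interpretation: for a small percentage change in X, the percentage change in Y is approximately 0.50 times as large.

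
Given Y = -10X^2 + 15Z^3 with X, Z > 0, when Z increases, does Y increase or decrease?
Y increases

Taking the partial derivative:
∂Y/∂Z = 45Z^2

∂Y/∂Z = 45Z^2 > 0 (assuming positive values)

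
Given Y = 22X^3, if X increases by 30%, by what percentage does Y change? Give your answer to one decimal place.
119.7%

For Y = 22X^3:
If X → X(1 + 0.3)
Then Y → Y · (1 + 0.3)^3
     = Y · 2.1970

Percentage change = ((1 + 0.3)^3 − 1) × 100% = 119.7%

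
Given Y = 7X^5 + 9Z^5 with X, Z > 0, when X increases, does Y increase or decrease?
Y increases

Taking the partial derivative:
∂Y/∂X = 35X^4

∂Y/∂X = 35X^4 > 0 (assuming positive values)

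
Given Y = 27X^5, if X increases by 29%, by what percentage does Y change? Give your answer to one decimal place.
257.2%

For Y = 27X^5:
If X → X(1 + 0.29)
Then Y → Y · (1 + 0.29)^5
     ≈ Y · 3.5723

Percentage change = ((1 + 0.29)^5 − 1) × 100% ≈ 257.2%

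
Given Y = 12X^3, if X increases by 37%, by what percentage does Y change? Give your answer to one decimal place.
157.1%

For Y = 12X^3:
If X → X(1 + 0.37)
Then Y → Y · (1 + 0.37)^3
     ≈ Y · 2.5714

Percentage change = ((1 + 0.37)^3 − 1) × 100% ≈ 157.1%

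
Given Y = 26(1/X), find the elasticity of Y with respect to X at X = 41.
Elasticity = -1

Elasticity = (dY/dX) · (X/Y)

dY/dX = -26/X²
At X = 41: dY/dX = -26/1681, Y = 26/41

Elasticity = (-26/1681) · (41 / (26/41)) = -1

Interpretation: for a small percentage change in X, the percentage change in Y is approximately -1.00 times as large.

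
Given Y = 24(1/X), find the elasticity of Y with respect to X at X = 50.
Elasticity = -1

Elasticity = (dY/dX) · (X/Y)

dY/dX = -24/X²
At X = 50: dY/dX = -6/625, Y = 12/25

Elasticity = (-6/625) · (50 / (12/25)) = -1

Interpretation: for a small percentage change in X, the percentage change in Y is approximately -1.00 times as large.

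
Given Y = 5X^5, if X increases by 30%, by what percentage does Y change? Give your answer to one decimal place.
271.3%

For Y = 5X^5:
If X → X(1 + 0.3)
Then Y → Y · (1 + 0.3)^5
     ≈ Y · 3.7129

Percentage change = ((1 + 0.3)^5 − 1) × 100% ≈ 271.3%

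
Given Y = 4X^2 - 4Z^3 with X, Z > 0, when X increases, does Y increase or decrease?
Y increases

Taking the partial derivative:
∂Y/∂X = 8X

∂Y/∂X = 8X > 0 (assuming positive values)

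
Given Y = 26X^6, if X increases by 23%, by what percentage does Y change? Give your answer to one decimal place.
246.3%

For Y = 26X^6:
If X → X(1 + 0.23)
Then Y → Y · (1 + 0.23)^6
     ≈ Y · 3.4628

Percentage change = ((1 + 0.23)^6 − 1) × 100% ≈ 246.3%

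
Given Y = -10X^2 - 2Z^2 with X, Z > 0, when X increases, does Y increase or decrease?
Y decreases

Taking the partial derivative:
∂Y/∂X = -20X

∂Y/∂X = -20X < 0 (assuming positive values)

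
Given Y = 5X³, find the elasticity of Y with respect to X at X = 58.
Elasticity = 3

Elasticity = (dY/dX) · (X/Y)

dY/dX = 15·X²
At X = 58: dY/dX = 50460, Y = 975560

Elasticity = 50460 · (58 / 975560) = 3

Interpretation: for a small percentage change in X, the percentage change in Y is approximately 3.00 times as large.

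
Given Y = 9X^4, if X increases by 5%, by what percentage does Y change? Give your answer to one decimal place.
21.6%

For Y = 9X^4:
If X → X(1 + 0.05)
Then Y → Y · (1 + 0.05)^4
     ≈ Y · 1.2155

Percentage change = ((1 + 0.05)^4 − 1) × 100% ≈ 21.6%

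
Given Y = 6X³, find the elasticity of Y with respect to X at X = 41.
Elasticity = 3

Elasticity = (dY/dX) · (X/Y)

dY/dX = 18·X²
At X = 41: dY/dX = 30258, Y = 413526

Elasticity = 30258 · (41 / 413526) = 3

Interpretation: for a small percentage change in X, the percentage change in Y is approximately 3.00 times as large.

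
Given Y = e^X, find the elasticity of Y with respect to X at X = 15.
Elasticity = 15

Elasticity = (dY/dX) · (X/Y)

dY/dX = e^X
At X = 15: dY/dX = e^15, Y = e^15

Elasticity = (e^15) · (15 / (e^15)) = 15

Interpretation: for a small percentage change in X, the percentage change in Y is approximately 15.00 times as large.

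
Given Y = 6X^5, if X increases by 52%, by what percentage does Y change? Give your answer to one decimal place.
711.4%

For Y = 6X^5:
If X → X(1 + 0.52)
Then Y → Y · (1 + 0.52)^5
     ≈ Y · 8.1137

Percentage change = ((1 + 0.52)^5 − 1) × 100% ≈ 711.4%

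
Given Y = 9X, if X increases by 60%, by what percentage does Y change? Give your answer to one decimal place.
60.0%

For Y = 9X:
If X → X(1 + 0.6)
Then Y → Y · (1 + 0.6)^1
     = Y · 1.6000

Percentage change = ((1 + 0.6)^1 − 1) × 100% = 60.0%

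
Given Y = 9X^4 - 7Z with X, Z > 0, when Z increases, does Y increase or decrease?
Y decreases

Taking the partial derivative:
∂Y/∂Z = -7

∂Y/∂Z = -7 < 0 (assuming positive values)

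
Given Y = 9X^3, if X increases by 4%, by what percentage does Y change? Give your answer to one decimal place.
12.5%

For Y = 9X^3:
If X → X(1 + 0.04)
Then Y → Y · (1 + 0.04)^3
     ≈ Y · 1.1249

Percentage change = ((1 + 0.04)^3 − 1) × 100% ≈ 12.5%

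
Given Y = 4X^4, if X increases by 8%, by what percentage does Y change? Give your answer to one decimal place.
36.0%

For Y = 4X^4:
If X → X(1 + 0.08)
Then Y → Y · (1 + 0.08)^4
     ≈ Y · 1.3605

Percentage change = ((1 + 0.08)^4 − 1) × 100% ≈ 36.0%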